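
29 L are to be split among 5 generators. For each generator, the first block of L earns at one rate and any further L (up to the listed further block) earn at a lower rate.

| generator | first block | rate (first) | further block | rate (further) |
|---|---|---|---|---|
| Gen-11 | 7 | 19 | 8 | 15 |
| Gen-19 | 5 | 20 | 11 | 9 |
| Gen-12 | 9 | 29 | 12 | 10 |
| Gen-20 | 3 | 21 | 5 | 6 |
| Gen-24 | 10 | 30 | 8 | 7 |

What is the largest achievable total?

Order all 10 blocks by rate: Gen-24/tier1 30 > Gen-12/tier1 29 > Gen-20/tier1 21 > Gen-19/tier1 20 > Gen-11/tier1 19 > Gen-11/tier2 15 > Gen-12/tier2 10 > Gen-19/tier2 9 > Gen-24/tier2 7 > Gen-20/tier2 6.
Gen-24/tier1 (30): +10 — 19 left.
Gen-12 tier1 at 29: fill all 9 — 10 left.
Gen-20 tier1 at 21: fill all 3 — 7 left.
Gen-19/tier1 (20): +5 — 2 left.
Gen-11 tier1 at 19: only 2 left, fill 2.
Total = 30×10 + 29×9 + 21×3 + 20×5 + 19×2 = 762.

762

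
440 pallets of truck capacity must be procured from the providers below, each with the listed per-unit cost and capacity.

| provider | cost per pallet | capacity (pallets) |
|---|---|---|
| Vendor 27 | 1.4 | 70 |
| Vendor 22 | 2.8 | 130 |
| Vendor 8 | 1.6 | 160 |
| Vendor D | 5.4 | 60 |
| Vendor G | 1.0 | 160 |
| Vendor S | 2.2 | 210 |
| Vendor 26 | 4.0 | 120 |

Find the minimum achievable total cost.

624

Fill from the cheapest provider first.
Vendor G (1.0): use full 160 → 280 pallets to go.
Vendor 27 at 1.4: take all 70 pallets → 210 still needed.
Vendor 8 at 1.6: take all 160 pallets → 50 still needed.
Vendor S at 2.2: take 50 of its 210 → requirement met.
Vendor 22, Vendor 26, Vendor D: unused.
Cost = 160×1.0 + 70×1.4 + 160×1.6 + 50×2.2 = 624.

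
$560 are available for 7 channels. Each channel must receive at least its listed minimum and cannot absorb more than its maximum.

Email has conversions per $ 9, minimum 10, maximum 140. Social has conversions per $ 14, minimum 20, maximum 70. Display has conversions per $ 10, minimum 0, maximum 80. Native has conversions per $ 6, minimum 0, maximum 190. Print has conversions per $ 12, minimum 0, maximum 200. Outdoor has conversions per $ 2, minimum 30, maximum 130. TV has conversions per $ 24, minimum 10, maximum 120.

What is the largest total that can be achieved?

7660

Meeting every minimum uses 10+20+0+0+0+30+10 = 70 $, leaving 490.
Highest conversions per $ first: TV 24 > Social 14 > Print 12 > Display 10 > Email 9 > Native 6 > Outdoor 2.
TV takes 110 more to reach its cap of 120 ; 380 left.
Social takes 50 more to reach its cap of 70 ; 330 left.
Give Print 200 more to hit its cap of 200 ; 130 left.
Give Display 80 more to hit its cap of 80 ; 50 left.
Only 50 left; Email takes them to reach 60.
Total = 9×60 + 14×70 + 10×80 + 12×200 + 2×30 + 24×120 = 7660.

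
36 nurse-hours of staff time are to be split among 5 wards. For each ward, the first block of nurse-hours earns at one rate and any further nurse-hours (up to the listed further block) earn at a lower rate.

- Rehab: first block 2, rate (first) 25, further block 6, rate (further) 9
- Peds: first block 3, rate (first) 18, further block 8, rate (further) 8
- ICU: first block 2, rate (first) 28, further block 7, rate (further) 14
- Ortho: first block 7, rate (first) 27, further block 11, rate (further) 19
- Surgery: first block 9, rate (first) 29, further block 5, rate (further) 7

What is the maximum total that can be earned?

Treat each block as its own option and order by rate: Surgery/first 29 > ICU/first 28 > Ortho/first 27 > Rehab/first 25 > Ortho/second 19 > Peds/first 18 > ICU/second 14 > Rehab/second 9 > Peds/second 8 > Surgery/second 7.
Fill Surgery first block (9 at 29) — 27 left.
Fill ICU first block (2 at 28) — 25 left.
Ortho/first (27): +7 — 18 left.
Fill Rehab first block (2 at 25) — 16 left.
Fill Ortho second block (11 at 19) — 5 left.
Fill Peds first block (3 at 18) — 2 left.
2 remain; put them into ICU second at 14.
Total = 29×9 + 28×2 + 27×7 + 25×2 + 19×11 + 18×3 + 14×2 = 847.

847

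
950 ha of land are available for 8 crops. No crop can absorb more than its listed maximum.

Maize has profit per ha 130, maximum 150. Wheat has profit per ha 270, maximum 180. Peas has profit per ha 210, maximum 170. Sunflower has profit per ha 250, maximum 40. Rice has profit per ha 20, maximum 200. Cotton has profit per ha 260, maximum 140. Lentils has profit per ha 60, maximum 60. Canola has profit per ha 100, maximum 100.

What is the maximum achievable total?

166000

Order the crops by profit per ha: Wheat 270 > Cotton 260 > Sunflower 250 > Peas 210 > Maize 130 > Canola 100 > Lentils 60 > Rice 20.
Give Wheat 180 to hit its cap of 180 ; 770 left.
Give Cotton 140 to hit its cap of 140 ; 630 left.
Sunflower takes 40 to reach its cap of 40 ; 590 left.
Give Peas 170 to hit its cap of 170 ; 420 left.
Maize: +150 to 150 (cap) ; 270 left.
Canola takes 100 to reach its cap of 100 ; 170 left.
Lentils takes 60 to reach its cap of 60 ; 110 left.
Rice has room for 200 but only 110 remain, so it gets 110.
Total = 130×150 + 270×180 + 210×170 + 250×40 + 20×110 + 260×140 + 60×60 + 100×100 = 166000.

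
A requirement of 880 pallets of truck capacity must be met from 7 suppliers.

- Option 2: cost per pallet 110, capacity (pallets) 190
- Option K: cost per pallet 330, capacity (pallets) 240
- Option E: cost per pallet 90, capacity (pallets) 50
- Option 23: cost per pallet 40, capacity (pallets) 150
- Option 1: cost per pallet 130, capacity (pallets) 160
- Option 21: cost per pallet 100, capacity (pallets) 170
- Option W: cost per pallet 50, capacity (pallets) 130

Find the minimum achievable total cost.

85600

Fill from the cheapest supplier first.
Option 23 at 40: take all 150 pallets ; 730 still needed.
Option W at 50: take all 130 pallets ; 600 still needed.
Option E at 90: take all 50 pallets ; 550 still needed.
Take 170 from Option 21 at 100 ; need 380 more.
Take 190 from Option 2 at 110 ; need 190 more.
Option 1 at 130: take all 160 pallets ; 30 still needed.
Option K (330): take the remaining 30 ; done.
Cost = 150×40 + 130×50 + 50×90 + 170×100 + 190×110 + 160×130 + 30×330 = 85600.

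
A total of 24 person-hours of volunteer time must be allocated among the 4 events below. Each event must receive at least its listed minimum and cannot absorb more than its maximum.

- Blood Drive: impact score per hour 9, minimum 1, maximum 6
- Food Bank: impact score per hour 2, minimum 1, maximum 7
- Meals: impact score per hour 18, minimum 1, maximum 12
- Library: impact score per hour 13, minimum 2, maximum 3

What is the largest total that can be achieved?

Meeting every minimum uses 1+1+1+2 = 5 person-hours, leaving 19.
Highest impact score per hour first: Meals 18 > Library 13 > Blood Drive 9 > Food Bank 2.
Meals: +11 to 12 (cap) — 8 left.
Give Library 1 more to hit its cap of 3 — 7 left.
Give Blood Drive 5 more to hit its cap of 6 — 2 left.
Only 2 left; Food Bank takes them to reach 3.
Total = 9×6 + 2×3 + 18×12 + 13×3 = 315.

315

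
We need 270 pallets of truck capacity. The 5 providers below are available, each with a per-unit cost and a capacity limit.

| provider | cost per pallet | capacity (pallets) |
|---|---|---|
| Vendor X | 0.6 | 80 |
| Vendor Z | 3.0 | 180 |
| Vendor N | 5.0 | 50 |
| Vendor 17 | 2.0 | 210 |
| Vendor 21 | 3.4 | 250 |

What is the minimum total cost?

Cheapest first:
Take 80 from Vendor X at 0.6 — need 190 more.
Take 190 from Vendor 17 at 2.0 to finish.
Vendor Z, Vendor 21, Vendor N: unused.
Cost = 80×0.6 + 190×2.0 = 428.

428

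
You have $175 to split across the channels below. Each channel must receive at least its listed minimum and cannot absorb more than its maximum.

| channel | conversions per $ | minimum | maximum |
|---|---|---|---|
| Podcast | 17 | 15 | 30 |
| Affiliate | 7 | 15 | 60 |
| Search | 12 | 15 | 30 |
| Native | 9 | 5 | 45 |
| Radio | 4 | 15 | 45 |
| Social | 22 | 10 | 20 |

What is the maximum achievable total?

Meeting every minimum uses 15+15+15+5+15+10 = 75 $, leaving 100.
Highest conversions per $ first: Social 22 > Podcast 17 > Search 12 > Native 9 > Affiliate 7 > Radio 4.
Social takes 10 more to reach its cap of 20 → 90 left.
Podcast: +15 to 30 (cap) → 75 left.
Search takes 15 more to reach its cap of 30 → 60 left.
Native takes 40 more to reach its cap of 45 → 20 left.
Affiliate: +20 (room for 45) → 35. Pool exhausted.
Total = 17×30 + 7×35 + 12×30 + 9×45 + 4×15 + 22×20 = 2020.

2020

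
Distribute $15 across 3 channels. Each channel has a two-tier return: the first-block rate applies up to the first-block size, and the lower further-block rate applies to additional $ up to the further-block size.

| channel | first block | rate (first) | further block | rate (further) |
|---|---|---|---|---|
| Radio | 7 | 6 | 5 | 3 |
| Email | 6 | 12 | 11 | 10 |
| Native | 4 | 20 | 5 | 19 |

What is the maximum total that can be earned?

Order all 6 blocks by rate: Native/T1 20 > Native/T2 19 > Email/T1 12 > Email/T2 10 > Radio/T1 6 > Radio/T2 3.
Native/T1 (20): +4 ; 11 left.
Native T2 at 19: fill all 5 ; 6 left.
Fill Email T1 block (6 at 12) ; 0 left.
Total = 20×4 + 19×5 + 12×6 = 247.

247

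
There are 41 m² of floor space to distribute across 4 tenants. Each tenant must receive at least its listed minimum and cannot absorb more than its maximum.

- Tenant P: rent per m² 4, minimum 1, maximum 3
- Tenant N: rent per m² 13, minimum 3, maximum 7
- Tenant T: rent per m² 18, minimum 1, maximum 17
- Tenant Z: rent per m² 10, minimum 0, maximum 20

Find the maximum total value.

Meeting every minimum uses 1+3+1+0 = 5 m², leaving 36.
Rank by rent per m²: Tenant T 18 > Tenant N 13 > Tenant Z 10 > Tenant P 4.
Tenant T takes 16 more to reach its cap of 17 → 20 left.
Tenant N: +4 to 7 (cap) → 16 left.
Tenant Z: +16 (room for 20) → 16. Pool exhausted.
Total = 4×1 + 13×7 + 18×17 + 10×16 = 561.

561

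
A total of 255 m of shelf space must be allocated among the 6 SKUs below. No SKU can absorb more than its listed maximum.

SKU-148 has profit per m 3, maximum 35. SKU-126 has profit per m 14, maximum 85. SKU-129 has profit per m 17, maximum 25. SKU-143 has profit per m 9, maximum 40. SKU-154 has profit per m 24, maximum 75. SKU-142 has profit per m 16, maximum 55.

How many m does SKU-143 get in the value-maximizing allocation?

15

Order the SKUs by profit per m: SKU-154 24 > SKU-129 17 > SKU-142 16 > SKU-126 14 > SKU-143 9 > SKU-148 3.
SKU-154: +75 to 75 (cap) → 180 left.
Give SKU-129 25 to hit its cap of 25 → 155 left.
SKU-142: +55 to 55 (cap) → 100 left.
SKU-126 takes 85 to reach its cap of 85 → 15 left.
SKU-143 has room for 40 but only 15 remain, so it gets 15.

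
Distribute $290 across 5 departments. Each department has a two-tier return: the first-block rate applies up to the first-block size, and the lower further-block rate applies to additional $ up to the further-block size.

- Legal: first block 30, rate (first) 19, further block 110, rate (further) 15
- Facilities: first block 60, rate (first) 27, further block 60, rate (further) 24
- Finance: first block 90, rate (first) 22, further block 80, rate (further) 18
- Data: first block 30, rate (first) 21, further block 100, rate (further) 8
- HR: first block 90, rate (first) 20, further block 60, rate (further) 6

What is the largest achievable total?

Order all 10 blocks by rate: Facilities/T1 27 > Facilities/T2 24 > Finance/T1 22 > Data/T1 21 > HR/T1 20 > Legal/T1 19 > Finance/T2 18 > Legal/T2 15 > Data/T2 8 > HR/T2 6.
Facilities T1 at 27: fill all 60 — 230 left.
Fill Facilities T2 block (60 at 24) — 170 left.
Finance/T1 (22): +90 — 80 left.
Fill Data T1 block (30 at 21) — 50 left.
50 remain; put them into HR T1 at 20.
Total = 27×60 + 24×60 + 22×90 + 21×30 + 20×50 = 6670.

6670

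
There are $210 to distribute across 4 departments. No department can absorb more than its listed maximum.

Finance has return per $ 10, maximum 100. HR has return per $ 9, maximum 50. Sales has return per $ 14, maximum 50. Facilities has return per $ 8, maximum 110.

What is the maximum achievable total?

2230

Rank by return per $: Sales 14 > Finance 10 > HR 9 > Facilities 8.
Sales takes 50 to reach its cap of 50 — 160 left.
Finance: +100 to 100 (cap) — 60 left.
HR: +50 to 50 (cap) — 10 left.
Facilities has room for 110 but only 10 remain, so it gets 10.
Total = 10×100 + 9×50 + 14×50 + 8×10 = 2230.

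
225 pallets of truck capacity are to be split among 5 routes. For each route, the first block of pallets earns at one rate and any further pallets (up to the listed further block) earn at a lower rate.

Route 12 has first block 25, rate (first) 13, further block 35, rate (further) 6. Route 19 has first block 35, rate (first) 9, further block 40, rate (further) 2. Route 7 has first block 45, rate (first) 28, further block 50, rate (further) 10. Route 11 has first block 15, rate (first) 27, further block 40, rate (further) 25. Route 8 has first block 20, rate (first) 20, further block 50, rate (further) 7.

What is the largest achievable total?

Rank every tier by rate: Route 7/T1 28 > Route 11/T1 27 > Route 11/T2 25 > Route 8/T1 20 > Route 12/T1 13 > Route 7/T2 10 > Route 19/T1 9 > Route 8/T2 7 > Route 12/T2 6 > Route 19/T2 2.
Fill Route 7 T1 block (45 at 28) → 180 left.
Route 11/T1 (27): +15 → 165 left.
Route 11/T2 (25): +40 → 125 left.
Route 8 T1 at 20: fill all 20 → 105 left.
Route 12/T1 (13): +25 → 80 left.
Route 7/T2 (10): +50 → 30 left.
30 remain; put them into Route 19 T1 at 9.
Total = 28×45 + 27×15 + 25×40 + 20×20 + 13×25 + 10×50 + 9×30 = 4160.

4160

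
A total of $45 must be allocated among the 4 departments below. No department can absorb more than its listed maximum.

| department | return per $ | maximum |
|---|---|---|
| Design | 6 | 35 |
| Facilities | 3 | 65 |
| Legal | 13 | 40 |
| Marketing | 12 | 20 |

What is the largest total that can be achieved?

Highest return per $ first: Legal 13 > Marketing 12 > Design 6 > Facilities 3.
Legal: +40 to 40 (cap) → 5 left.
Marketing: +5 (room for 20) → 5. Pool exhausted.
Total = 13×40 + 12×5 = 580.

580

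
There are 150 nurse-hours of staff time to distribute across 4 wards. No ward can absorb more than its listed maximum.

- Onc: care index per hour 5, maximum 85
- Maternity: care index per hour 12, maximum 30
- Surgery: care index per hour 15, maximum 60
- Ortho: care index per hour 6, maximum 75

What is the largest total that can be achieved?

Rank by care index per hour: Surgery 15 > Maternity 12 > Ortho 6 > Onc 5.
Give Surgery 60 to hit its cap of 60 — 90 left.
Maternity takes 30 to reach its cap of 30 — 60 left.
Ortho has room for 75 but only 60 remain, so it gets 60.
Total = 12×30 + 15×60 + 6×60 = 1620.

1620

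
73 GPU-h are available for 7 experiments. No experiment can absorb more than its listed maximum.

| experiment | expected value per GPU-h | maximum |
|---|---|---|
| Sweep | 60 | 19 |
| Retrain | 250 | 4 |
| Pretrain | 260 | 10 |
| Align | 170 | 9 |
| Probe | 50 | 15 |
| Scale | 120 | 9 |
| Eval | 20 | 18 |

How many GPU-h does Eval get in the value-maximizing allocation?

7

Order the experiments by expected value per GPU-h: Pretrain 260 > Retrain 250 > Align 170 > Scale 120 > Sweep 60 > Probe 50 > Eval 20.
Pretrain takes 10 to reach its cap of 10 — 63 left.
Retrain: +4 to 4 (cap) — 59 left.
Give Align 9 to hit its cap of 9 — 50 left.
Scale: +9 to 9 (cap) — 41 left.
Sweep: +19 to 19 (cap) — 22 left.
Give Probe 15 to hit its cap of 15 — 7 left.
Eval: +7 (room for 18) → 7. Pool exhausted.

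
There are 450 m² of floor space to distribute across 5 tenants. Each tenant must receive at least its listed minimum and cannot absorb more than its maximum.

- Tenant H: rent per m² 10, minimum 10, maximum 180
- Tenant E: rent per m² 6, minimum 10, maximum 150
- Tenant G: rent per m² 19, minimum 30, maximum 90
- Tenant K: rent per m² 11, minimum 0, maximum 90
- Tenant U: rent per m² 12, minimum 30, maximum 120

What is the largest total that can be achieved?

5600

Meeting every minimum uses 10+10+30+0+30 = 80 m², leaving 370.
Order the tenants by rent per m²: Tenant G 19 > Tenant U 12 > Tenant K 11 > Tenant H 10 > Tenant E 6.
Give Tenant G 60 more to hit its cap of 90 ; 310 left.
Give Tenant U 90 more to hit its cap of 120 ; 220 left.
Tenant K: +90 to 90 (cap) ; 130 left.
Only 130 left; Tenant H takes them to reach 140.
Total = 10×140 + 6×10 + 19×90 + 11×90 + 12×120 = 5600.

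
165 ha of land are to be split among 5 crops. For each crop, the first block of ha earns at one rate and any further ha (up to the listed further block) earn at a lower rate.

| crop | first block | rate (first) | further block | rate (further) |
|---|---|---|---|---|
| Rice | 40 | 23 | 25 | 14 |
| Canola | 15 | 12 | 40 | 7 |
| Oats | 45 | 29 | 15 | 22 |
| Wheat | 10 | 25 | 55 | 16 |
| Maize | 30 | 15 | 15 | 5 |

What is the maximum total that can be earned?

Order all 10 blocks by rate: Oats/T1 29 > Wheat/T1 25 > Rice/T1 23 > Oats/T2 22 > Wheat/T2 16 > Maize/T1 15 > Rice/T2 14 > Canola/T1 12 > Canola/T2 7 > Maize/T2 5.
Oats/T1 (29): +45 ; 120 left.
Fill Wheat T1 block (10 at 25) ; 110 left.
Rice T1 at 23: fill all 40 ; 70 left.
Oats/T2 (22): +15 ; 55 left.
Fill Wheat T2 block (55 at 16) ; 0 left.
Total = 29×45 + 25×10 + 23×40 + 22×15 + 16×55 = 3685.

3685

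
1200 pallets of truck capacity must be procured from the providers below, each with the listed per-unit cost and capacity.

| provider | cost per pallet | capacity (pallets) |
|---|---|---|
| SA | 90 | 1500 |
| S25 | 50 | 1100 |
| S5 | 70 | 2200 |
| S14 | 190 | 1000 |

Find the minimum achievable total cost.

Cheapest first:
S25 at 50: take all 1100 pallets ; 100 still needed.
Take 100 from S5 at 70 to finish.
SA, S14: unused.
Cost = 1100×50 + 100×70 = 62000.

62000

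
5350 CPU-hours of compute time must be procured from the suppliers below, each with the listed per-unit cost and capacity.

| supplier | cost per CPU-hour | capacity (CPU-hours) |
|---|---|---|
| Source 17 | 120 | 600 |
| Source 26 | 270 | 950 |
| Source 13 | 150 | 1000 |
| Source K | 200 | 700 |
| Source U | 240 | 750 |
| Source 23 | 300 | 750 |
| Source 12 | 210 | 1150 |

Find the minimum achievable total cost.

1100000

Cheapest first:
Source 17 (120): use full 600 → 4750 CPU-hours to go.
Source 13 (150): use full 1000 → 3750 CPU-hours to go.
Take 700 from Source K at 200 → need 3050 more.
Source 12 at 210: take all 1150 CPU-hours → 1900 still needed.
Source U at 240: take all 750 CPU-hours → 1150 still needed.
Source 26 (270): use full 950 → 200 CPU-hours to go.
Source 23 (300): take the remaining 200 → done.
Cost = 600×120 + 1000×150 + 700×200 + 1150×210 + 750×240 + 950×270 + 200×300 = 1100000.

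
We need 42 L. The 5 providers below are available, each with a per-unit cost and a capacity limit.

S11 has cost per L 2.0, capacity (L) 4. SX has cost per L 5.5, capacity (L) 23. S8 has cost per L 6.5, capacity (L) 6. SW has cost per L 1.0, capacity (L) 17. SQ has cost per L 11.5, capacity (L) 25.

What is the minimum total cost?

Cheapest first:
SW at 1.0: take all 17 L → 25 still needed.
S11 (2.0): use full 4 → 21 L to go.
SX (5.5): take the remaining 21 → done.
S8, SQ: unused.
Cost = 17×1.0 + 4×2.0 + 21×5.5 = 140.5.

140.5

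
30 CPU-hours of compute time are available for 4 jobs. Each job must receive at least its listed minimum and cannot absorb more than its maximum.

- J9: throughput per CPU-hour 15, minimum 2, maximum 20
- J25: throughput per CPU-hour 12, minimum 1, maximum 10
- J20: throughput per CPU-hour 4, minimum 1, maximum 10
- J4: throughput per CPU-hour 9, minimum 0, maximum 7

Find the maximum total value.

Meeting every minimum uses 2+1+1+0 = 4 CPU-hours, leaving 26.
Rank by throughput per CPU-hour: J9 15 > J25 12 > J4 9 > J20 4.
Give J9 18 more to hit its cap of 20 — 8 left.
J25 has room for 9 more but only 8 remain, so it gets 9.
Total = 15×20 + 12×9 + 4×1 = 412.

412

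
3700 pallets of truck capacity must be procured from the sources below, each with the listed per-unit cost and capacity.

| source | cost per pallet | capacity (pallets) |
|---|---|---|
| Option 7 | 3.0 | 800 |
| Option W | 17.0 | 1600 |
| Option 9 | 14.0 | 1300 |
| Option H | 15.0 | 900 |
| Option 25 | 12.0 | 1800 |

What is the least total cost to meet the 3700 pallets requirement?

39400

Use sources in increasing cost order.
Option 7 at 3.0: take all 800 pallets → 2900 still needed.
Option 25 (12.0): use full 1800 → 1100 pallets to go.
Take 1100 from Option 9 at 14.0 to finish.
Option H, Option W: unused.
Cost = 800×3.0 + 1800×12.0 + 1100×14.0 = 39400.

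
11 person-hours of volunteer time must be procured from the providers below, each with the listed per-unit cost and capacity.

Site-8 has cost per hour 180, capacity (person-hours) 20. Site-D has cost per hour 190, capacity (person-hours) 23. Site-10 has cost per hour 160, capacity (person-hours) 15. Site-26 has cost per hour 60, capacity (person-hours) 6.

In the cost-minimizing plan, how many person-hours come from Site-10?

Use providers in increasing cost order.
Take 6 from Site-26 at 60 → need 5 more.
Site-10 (160): take the remaining 5 → done.
Site-8, Site-D: unused.

5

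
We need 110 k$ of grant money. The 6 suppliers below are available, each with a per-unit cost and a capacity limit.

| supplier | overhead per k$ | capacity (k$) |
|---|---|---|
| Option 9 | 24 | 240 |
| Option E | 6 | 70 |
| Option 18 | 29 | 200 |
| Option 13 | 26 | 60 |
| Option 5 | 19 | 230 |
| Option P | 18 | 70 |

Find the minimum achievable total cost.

1140

Use suppliers in increasing cost order.
Option E (6): use full 70 → 40 k$ to go.
Option P at 18: take 40 of its 70 → requirement met.
Option 5, Option 9, Option 13, Option 18: unused.
Cost = 70×6 + 40×18 = 1140.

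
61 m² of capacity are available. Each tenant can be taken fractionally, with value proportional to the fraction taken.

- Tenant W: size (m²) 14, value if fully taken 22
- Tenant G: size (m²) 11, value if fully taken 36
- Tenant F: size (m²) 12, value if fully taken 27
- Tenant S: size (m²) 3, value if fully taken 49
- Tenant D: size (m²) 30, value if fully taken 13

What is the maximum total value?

Rank by value-to-size ratio: Tenant S 49/3≈16.3, Tenant G 36/11≈3.27, Tenant F 27/12≈2.25, Tenant W 22/14≈1.57, Tenant D 13/30≈0.433.
All 3 m² of Tenant S fit (value 49) ; 58 remain.
All 11 m² of Tenant G fit (value 36) ; 47 remain.
All 12 m² of Tenant F fit (value 27) ; 35 remain.
Tenant W: take in full, 14 m² for value 22 ; 21 left.
Only 21 m² remain; take 21/30 of Tenant D for value 13×21/30 = 9.1.
Total value = 143.1.

143.1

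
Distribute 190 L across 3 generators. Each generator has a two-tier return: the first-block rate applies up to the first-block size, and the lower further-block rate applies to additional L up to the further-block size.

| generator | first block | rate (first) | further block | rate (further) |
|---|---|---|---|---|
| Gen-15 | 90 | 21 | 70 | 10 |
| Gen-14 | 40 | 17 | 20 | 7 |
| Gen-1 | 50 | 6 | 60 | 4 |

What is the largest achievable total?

Rank every tier by rate: Gen-15/T1 21 > Gen-14/T1 17 > Gen-15/T2 10 > Gen-14/T2 7 > Gen-1/T1 6 > Gen-1/T2 4.
Gen-15 T1 at 21: fill all 90 → 100 left.
Fill Gen-14 T1 block (40 at 17) → 60 left.
60 remain; put them into Gen-15 T2 at 10.
Total = 21×90 + 17×40 + 10×60 = 3170.

3170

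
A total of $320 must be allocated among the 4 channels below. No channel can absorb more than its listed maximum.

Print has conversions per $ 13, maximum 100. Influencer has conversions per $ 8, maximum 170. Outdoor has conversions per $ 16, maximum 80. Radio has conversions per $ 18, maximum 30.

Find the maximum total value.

4000

Highest conversions per $ first: Radio 18 > Outdoor 16 > Print 13 > Influencer 8.
Radio takes 30 to reach its cap of 30 → 290 left.
Outdoor takes 80 to reach its cap of 80 → 210 left.
Give Print 100 to hit its cap of 100 → 110 left.
Only 110 left; Influencer takes them to reach 110.
Total = 13×100 + 8×110 + 16×80 + 18×30 = 4000.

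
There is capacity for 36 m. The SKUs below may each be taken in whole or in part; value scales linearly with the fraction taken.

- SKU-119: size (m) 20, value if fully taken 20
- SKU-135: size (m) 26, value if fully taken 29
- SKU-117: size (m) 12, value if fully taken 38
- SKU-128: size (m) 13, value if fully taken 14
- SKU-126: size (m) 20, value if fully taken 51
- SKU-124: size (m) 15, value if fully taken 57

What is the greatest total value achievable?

Best value per unit of size first: SKU-124 57/15≈3.8, SKU-117 38/12≈3.17, SKU-126 51/20≈2.55, SKU-135 29/26≈1.12, SKU-128 14/13≈1.08, SKU-119 20/20≈1.
All 15 m of SKU-124 fit (value 57) ; 21 remain.
Take all of SKU-117 (12 m, value 38) ; 9 m left.
Only 9 m remain; take 9/20 of SKU-126 for value 51×9/20 = 22.95.
Total value = 117.95.

117.95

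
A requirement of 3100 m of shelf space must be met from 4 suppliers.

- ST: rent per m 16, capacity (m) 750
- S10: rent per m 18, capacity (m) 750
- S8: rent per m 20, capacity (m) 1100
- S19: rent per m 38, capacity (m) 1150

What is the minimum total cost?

Fill from the cheapest supplier first.
ST at 16: take all 750 m → 2350 still needed.
S10 at 18: take all 750 m → 1600 still needed.
S8 (20): use full 1100 → 500 m to go.
S19 (38): take the remaining 500 → done.
Cost = 750×16 + 750×18 + 1100×20 + 500×38 = 66500.

66500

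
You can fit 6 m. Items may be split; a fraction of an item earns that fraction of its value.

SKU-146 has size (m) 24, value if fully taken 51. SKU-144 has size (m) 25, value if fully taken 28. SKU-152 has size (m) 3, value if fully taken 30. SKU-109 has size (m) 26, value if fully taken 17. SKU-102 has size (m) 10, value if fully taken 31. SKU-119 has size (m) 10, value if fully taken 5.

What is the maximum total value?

39.3

Rank by value-to-size ratio: SKU-152 30/3≈10, SKU-102 31/10≈3.1, SKU-146 51/24≈2.12, SKU-144 28/25≈1.12, SKU-109 17/26≈0.654, SKU-119 5/10≈0.5.
All 3 m of SKU-152 fit (value 30) ; 3 remain.
Only 3 m remain; take 3/10 of SKU-102 for value 31×3/10 = 9.3.
Total value = 39.3.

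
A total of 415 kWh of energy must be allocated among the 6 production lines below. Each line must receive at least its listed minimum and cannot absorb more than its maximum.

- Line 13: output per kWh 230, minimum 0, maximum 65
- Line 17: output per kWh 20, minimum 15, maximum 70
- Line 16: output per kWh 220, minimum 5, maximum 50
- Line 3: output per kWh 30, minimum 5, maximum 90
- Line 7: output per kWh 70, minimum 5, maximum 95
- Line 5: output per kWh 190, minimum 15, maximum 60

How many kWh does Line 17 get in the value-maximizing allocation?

55

Meeting every minimum uses 0+15+5+5+5+15 = 45 kWh, leaving 370.
Order the production lines by output per kWh: Line 13 230 > Line 16 220 > Line 5 190 > Line 7 70 > Line 3 30 > Line 17 20.
Give Line 13 65 more to hit its cap of 65 — 305 left.
Give Line 16 45 more to hit its cap of 50 — 260 left.
Give Line 5 45 more to hit its cap of 60 — 215 left.
Give Line 7 90 more to hit its cap of 95 — 125 left.
Give Line 3 85 more to hit its cap of 90 — 40 left.
Only 40 left; Line 17 takes them to reach 55.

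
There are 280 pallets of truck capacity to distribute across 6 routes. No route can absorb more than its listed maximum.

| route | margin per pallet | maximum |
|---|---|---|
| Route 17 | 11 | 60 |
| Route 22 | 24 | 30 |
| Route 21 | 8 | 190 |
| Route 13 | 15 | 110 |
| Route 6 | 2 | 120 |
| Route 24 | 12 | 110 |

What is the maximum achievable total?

Rank by margin per pallet: Route 22 24 > Route 13 15 > Route 24 12 > Route 17 11 > Route 21 8 > Route 6 2.
Route 22 takes 30 to reach its cap of 30 — 250 left.
Route 13 takes 110 to reach its cap of 110 — 140 left.
Give Route 24 110 to hit its cap of 110 — 30 left.
Route 17: +30 (room for 60) → 30. Pool exhausted.
Total = 11×30 + 24×30 + 15×110 + 12×110 = 4020.

4020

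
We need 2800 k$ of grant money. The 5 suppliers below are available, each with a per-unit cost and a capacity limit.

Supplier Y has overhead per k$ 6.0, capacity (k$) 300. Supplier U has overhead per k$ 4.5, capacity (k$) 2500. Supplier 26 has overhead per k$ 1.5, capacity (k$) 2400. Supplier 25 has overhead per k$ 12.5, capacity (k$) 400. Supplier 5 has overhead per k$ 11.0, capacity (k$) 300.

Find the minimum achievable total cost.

5400

Use suppliers in increasing cost order.
Supplier 26 (1.5): use full 2400 — 400 k$ to go.
Supplier U at 4.5: take 400 of its 2500 — requirement met.
Supplier Y, Supplier 5, Supplier 25: unused.
Cost = 2400×1.5 + 400×4.5 = 5400.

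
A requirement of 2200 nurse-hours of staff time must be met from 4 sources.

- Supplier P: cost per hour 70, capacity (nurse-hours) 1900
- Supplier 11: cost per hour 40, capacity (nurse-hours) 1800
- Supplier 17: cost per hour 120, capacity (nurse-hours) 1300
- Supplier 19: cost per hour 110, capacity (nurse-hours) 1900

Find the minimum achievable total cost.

Use sources in increasing cost order.
Take 1800 from Supplier 11 at 40 ; need 400 more.
Take 400 from Supplier P at 70 to finish.
Supplier 19, Supplier 17: unused.
Cost = 1800×40 + 400×70 = 100000.

100000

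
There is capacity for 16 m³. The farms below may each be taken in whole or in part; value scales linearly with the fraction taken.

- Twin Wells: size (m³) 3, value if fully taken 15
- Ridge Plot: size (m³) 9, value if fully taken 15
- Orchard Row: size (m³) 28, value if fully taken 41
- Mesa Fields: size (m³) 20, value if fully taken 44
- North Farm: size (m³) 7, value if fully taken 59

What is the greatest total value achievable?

87.2

Rank by value-to-size ratio: North Farm 59/7≈8.43, Twin Wells 15/3≈5, Mesa Fields 44/20≈2.2, Ridge Plot 15/9≈1.67, Orchard Row 41/28≈1.46.
North Farm: take in full, 7 m³ for value 59 ; 9 left.
Twin Wells: take in full, 3 m³ for value 15 ; 6 left.
Only 6 m³ remain; take 6/20 of Mesa Fields for value 44×6/20 = 13.2.
Total value = 87.2.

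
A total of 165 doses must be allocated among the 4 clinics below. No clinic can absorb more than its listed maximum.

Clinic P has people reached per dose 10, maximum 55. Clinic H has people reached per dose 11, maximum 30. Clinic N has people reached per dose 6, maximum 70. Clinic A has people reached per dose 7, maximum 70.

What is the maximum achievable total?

Rank by people reached per dose: Clinic H 11 > Clinic P 10 > Clinic A 7 > Clinic N 6.
Give Clinic H 30 to hit its cap of 30 — 135 left.
Clinic P: +55 to 55 (cap) — 80 left.
Give Clinic A 70 to hit its cap of 70 — 10 left.
Clinic N: +10 (room for 70) → 10. Pool exhausted.
Total = 10×55 + 11×30 + 6×10 + 7×70 = 1430.

1430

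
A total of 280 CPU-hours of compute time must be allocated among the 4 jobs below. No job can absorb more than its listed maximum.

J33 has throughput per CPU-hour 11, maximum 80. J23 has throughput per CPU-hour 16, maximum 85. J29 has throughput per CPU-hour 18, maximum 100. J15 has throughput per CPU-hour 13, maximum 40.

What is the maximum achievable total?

4285

Rank by throughput per CPU-hour: J29 18 > J23 16 > J15 13 > J33 11.
Give J29 100 to hit its cap of 100 — 180 left.
Give J23 85 to hit its cap of 85 — 95 left.
J15: +40 to 40 (cap) — 55 left.
Only 55 left; J33 takes them to reach 55.
Total = 11×55 + 16×85 + 18×100 + 13×40 = 4285.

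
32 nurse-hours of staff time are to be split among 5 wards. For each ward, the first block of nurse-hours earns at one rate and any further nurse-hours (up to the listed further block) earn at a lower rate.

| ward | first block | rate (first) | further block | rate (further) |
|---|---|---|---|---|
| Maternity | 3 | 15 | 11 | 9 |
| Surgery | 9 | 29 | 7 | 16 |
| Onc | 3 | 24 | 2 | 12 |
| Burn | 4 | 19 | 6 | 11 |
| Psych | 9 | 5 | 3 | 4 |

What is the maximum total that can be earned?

Treat each block as its own option and order by rate: Surgery/tier1 29 > Onc/tier1 24 > Burn/tier1 19 > Surgery/tier2 16 > Maternity/tier1 15 > Onc/tier2 12 > Burn/tier2 11 > Maternity/tier2 9 > Psych/tier1 5 > Psych/tier2 4.
Fill Surgery tier1 block (9 at 29) → 23 left.
Onc tier1 at 24: fill all 3 → 20 left.
Fill Burn tier1 block (4 at 19) → 16 left.
Surgery/tier2 (16): +7 → 9 left.
Fill Maternity tier1 block (3 at 15) → 6 left.
Fill Onc tier2 block (2 at 12) → 4 left.
Burn tier2 at 11: only 4 left, fill 4.
Total = 29×9 + 24×3 + 19×4 + 16×7 + 15×3 + 12×2 + 11×4 = 634.

634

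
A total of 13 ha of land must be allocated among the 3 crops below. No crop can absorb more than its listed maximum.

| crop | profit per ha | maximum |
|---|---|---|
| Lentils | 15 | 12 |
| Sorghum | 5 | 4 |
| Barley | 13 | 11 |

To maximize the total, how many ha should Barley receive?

Rank by profit per ha: Lentils 15 > Barley 13 > Sorghum 5.
Give Lentils 12 to hit its cap of 12 — 1 left.
Barley: +1 (room for 11) → 1. Pool exhausted.

1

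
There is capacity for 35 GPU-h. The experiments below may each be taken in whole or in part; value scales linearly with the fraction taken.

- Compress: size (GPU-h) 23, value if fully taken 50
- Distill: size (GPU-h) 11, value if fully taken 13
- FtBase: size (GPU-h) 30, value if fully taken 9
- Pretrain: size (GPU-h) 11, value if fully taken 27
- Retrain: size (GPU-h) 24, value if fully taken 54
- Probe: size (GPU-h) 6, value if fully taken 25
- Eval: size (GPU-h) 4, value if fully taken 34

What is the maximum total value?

117.5

Rank by value-to-size ratio: Eval 34/4≈8.5, Probe 25/6≈4.17, Pretrain 27/11≈2.45, Retrain 54/24≈2.25, Compress 50/23≈2.17, Distill 13/11≈1.18, FtBase 9/30≈0.3.
All 4 GPU-h of Eval fit (value 34) ; 31 remain.
Take all of Probe (6 GPU-h, value 25) ; 25 GPU-h left.
Take all of Pretrain (11 GPU-h, value 27) ; 14 GPU-h left.
14 GPU-h left: a 14/24 share of Retrain gives 54×14/24 = 31.5.
Total value = 117.5.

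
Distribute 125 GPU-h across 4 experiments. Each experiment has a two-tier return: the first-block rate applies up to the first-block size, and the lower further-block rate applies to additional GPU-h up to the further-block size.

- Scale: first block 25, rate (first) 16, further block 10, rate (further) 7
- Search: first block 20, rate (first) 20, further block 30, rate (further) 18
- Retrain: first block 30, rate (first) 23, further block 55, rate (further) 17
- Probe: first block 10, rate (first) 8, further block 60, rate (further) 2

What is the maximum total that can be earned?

Rank every tier by rate: Retrain/tier1 23 > Search/tier1 20 > Search/tier2 18 > Retrain/tier2 17 > Scale/tier1 16 > Probe/tier1 8 > Scale/tier2 7 > Probe/tier2 2.
Retrain/tier1 (23): +30 ; 95 left.
Search/tier1 (20): +20 ; 75 left.
Fill Search tier2 block (30 at 18) ; 45 left.
Retrain tier2 at 17: only 45 left, fill 45.
Total = 23×30 + 20×20 + 18×30 + 17×45 = 2395.

2395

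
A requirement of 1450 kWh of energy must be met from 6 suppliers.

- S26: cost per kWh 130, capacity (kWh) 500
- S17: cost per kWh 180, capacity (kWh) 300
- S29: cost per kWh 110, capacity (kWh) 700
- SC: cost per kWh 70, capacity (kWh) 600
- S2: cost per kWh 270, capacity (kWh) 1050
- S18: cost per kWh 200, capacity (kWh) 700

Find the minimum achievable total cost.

Fill from the cheapest supplier first.
SC (70): use full 600 ; 850 kWh to go.
S29 at 110: take all 700 kWh ; 150 still needed.
S26 at 130: take 150 of its 500 ; requirement met.
S17, S18, S2: unused.
Cost = 600×70 + 700×110 + 150×130 = 138500.

138500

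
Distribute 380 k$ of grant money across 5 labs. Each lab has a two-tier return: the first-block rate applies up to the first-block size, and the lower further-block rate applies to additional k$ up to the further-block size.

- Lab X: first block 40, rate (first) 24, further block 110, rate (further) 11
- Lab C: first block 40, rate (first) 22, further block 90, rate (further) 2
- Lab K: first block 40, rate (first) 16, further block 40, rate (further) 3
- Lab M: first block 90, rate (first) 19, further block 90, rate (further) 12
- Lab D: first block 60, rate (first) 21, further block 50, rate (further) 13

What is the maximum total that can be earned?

6820

Rank every tier by rate: Lab X/T1 24 > Lab C/T1 22 > Lab D/T1 21 > Lab M/T1 19 > Lab K/T1 16 > Lab D/T2 13 > Lab M/T2 12 > Lab X/T2 11 > Lab K/T2 3 > Lab C/T2 2.
Fill Lab X T1 block (40 at 24) — 340 left.
Lab C/T1 (22): +40 — 300 left.
Fill Lab D T1 block (60 at 21) — 240 left.
Lab M T1 at 19: fill all 90 — 150 left.
Lab K/T1 (16): +40 — 110 left.
Fill Lab D T2 block (50 at 13) — 60 left.
Lab M T2 at 12: only 60 left, fill 60.
Total = 24×40 + 22×40 + 21×60 + 19×90 + 16×40 + 13×50 + 12×60 = 6820.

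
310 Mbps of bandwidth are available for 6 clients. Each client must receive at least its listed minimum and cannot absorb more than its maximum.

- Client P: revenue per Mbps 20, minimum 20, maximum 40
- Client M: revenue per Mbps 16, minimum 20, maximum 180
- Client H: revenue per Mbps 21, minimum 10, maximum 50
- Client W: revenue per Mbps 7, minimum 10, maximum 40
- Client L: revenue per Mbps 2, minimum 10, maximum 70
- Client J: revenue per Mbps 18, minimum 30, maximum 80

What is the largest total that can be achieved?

Meeting every minimum uses 20+20+10+10+10+30 = 100 Mbps, leaving 210.
Highest revenue per Mbps first: Client H 21 > Client P 20 > Client J 18 > Client M 16 > Client W 7 > Client L 2.
Give Client H 40 more to hit its cap of 50 → 170 left.
Client P: +20 to 40 (cap) → 150 left.
Client J takes 50 more to reach its cap of 80 → 100 left.
Only 100 left; Client M takes them to reach 120.
Total = 20×40 + 16×120 + 21×50 + 7×10 + 2×10 + 18×80 = 5300.

5300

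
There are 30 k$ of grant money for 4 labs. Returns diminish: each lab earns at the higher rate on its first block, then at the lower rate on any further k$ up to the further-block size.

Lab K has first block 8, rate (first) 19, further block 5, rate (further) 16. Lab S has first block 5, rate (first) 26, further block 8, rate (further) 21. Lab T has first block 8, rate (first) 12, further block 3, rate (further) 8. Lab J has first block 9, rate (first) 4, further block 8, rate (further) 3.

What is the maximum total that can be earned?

578

Rank every tier by rate: Lab S/T1 26 > Lab S/T2 21 > Lab K/T1 19 > Lab K/T2 16 > Lab T/T1 12 > Lab T/T2 8 > Lab J/T1 4 > Lab J/T2 3.
Lab S/T1 (26): +5 → 25 left.
Fill Lab S T2 block (8 at 21) → 17 left.
Fill Lab K T1 block (8 at 19) → 9 left.
Lab K T2 at 16: fill all 5 → 4 left.
Lab T/T1: +4 of 8 at 12; pool empty.
Total = 26×5 + 21×8 + 19×8 + 16×5 + 12×4 = 578.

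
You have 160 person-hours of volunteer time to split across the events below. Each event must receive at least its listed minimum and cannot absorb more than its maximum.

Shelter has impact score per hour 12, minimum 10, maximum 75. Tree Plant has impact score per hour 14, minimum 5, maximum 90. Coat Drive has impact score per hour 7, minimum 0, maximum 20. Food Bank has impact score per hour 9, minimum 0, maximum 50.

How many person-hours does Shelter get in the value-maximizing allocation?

70

Meeting every minimum uses 10+5+0+0 = 15 person-hours, leaving 145.
Rank by impact score per hour: Tree Plant 14 > Shelter 12 > Food Bank 9 > Coat Drive 7.
Tree Plant: +85 to 90 (cap) ; 60 left.
Shelter has room for 65 more but only 60 remain, so it gets 70.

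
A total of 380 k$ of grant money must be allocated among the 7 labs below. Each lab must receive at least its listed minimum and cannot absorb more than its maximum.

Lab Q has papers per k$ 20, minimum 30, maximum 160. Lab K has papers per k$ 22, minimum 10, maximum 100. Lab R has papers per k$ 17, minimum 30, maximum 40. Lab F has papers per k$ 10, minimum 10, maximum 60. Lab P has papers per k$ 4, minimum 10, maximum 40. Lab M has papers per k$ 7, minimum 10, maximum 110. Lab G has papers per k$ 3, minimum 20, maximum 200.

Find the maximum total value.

6650

Meeting every minimum uses 30+10+30+10+10+10+20 = 120 k$, leaving 260.
Order the labs by papers per k$: Lab K 22 > Lab Q 20 > Lab R 17 > Lab F 10 > Lab M 7 > Lab P 4 > Lab G 3.
Lab K: +90 to 100 (cap) ; 170 left.
Give Lab Q 130 more to hit its cap of 160 ; 40 left.
Give Lab R 10 more to hit its cap of 40 ; 30 left.
Only 30 left; Lab F takes them to reach 40.
Total = 20×160 + 22×100 + 17×40 + 10×40 + 4×10 + 7×10 + 3×20 = 6650.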